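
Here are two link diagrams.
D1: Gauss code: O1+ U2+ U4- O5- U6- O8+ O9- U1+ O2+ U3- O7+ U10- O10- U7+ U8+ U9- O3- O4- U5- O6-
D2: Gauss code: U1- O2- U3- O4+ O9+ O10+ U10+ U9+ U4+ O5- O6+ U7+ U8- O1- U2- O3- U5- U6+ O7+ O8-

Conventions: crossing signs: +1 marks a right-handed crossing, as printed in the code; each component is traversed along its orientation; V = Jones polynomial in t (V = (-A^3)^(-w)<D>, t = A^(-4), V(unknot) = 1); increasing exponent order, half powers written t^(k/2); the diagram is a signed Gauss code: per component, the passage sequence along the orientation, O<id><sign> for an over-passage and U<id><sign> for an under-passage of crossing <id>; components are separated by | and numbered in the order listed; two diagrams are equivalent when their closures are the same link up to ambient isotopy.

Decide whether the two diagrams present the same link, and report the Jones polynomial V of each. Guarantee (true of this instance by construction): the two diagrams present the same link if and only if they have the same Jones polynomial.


same link: no
V(D1) = 1  [10 crossings, <D> = A^-6, w = -2]
D2 (bracket A^4 + A^12 - A^16; 10 crossings at w = 0): V = -t^-4 + t^-3 + t^-1
note: 2 classes among 2 diagrams; unequal V(t) rules out equality


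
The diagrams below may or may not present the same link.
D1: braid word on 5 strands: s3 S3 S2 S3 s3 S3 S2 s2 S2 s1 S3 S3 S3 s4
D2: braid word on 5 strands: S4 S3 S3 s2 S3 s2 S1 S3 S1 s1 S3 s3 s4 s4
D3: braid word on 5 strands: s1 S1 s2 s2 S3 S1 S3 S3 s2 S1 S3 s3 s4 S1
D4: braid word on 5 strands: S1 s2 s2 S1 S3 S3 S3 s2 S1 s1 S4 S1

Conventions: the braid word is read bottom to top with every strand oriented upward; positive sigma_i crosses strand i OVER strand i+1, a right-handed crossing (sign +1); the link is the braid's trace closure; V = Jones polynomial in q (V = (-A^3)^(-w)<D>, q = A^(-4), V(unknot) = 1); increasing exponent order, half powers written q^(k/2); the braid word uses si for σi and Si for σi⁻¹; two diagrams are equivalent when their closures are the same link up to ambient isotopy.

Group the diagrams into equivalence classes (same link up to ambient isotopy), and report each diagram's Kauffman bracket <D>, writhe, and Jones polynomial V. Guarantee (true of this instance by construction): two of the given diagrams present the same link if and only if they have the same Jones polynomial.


equivalence classes: {D1} | {D2} | {D3, D4}
D1 (bracket A^-4 + A^4 - A^8 + A^12 - A^16; 14 crossings at w = -4): V = -q^-7 + q^-6 - q^-5 + q^-4 + q^-2
D2 (bracket A^-10 - A^-6 + 2A^-2 - 2A^2 + 2A^6 - 2A^10 + A^14; 14 crossings at w = -2): V = q^-5 - 2q^-4 + 2q^-3 - 2q^-2 + 2q^-1 - 1 + q
D3 (bracket -A^-14 + 2A^-10 - 3A^-6 + 6A^-2 - 6A^2 + 7A^6 - 6A^10 + 4A^14 - 3A^18 + A^22; 14 crossings at w = -2): V = q^-7 - 3q^-6 + 4q^-5 - 6q^-4 + 7q^-3 - 6q^-2 + 6q^-1 - 3 + 2q - q^2
D4 (bracket -A^-20 + 2A^-16 - 3A^-12 + 6A^-8 - 6A^-4 + 7 - 6A^4 + 4A^8 - 3A^12 + A^16; 12 crossings at w = -4): V = q^-7 - 3q^-6 + 4q^-5 - 6q^-4 + 7q^-3 - 6q^-2 + 6q^-1 - 3 + 2q - q^2
observation: comparing 4 Jones polynomials yields 3 groups


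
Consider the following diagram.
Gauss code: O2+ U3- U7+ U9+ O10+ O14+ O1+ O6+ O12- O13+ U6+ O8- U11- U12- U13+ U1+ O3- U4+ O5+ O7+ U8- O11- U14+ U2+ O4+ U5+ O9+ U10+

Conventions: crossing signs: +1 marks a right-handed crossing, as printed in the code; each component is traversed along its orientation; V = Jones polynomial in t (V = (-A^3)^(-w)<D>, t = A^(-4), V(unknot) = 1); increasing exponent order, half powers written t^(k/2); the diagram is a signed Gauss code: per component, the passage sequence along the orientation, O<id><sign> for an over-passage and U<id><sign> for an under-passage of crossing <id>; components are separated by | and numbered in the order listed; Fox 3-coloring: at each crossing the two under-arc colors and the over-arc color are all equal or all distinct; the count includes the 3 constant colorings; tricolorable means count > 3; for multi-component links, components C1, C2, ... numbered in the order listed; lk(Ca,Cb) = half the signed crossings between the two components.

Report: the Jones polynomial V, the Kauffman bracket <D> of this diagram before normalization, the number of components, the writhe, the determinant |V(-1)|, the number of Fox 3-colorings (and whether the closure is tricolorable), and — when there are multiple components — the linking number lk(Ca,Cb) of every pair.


V(t) = t - t^2 + 2t^3 - t^4 + t^5 - t^6
bracket: -A^-6 + A^-2 - A^2 + 2A^6 - A^10 + A^14, w = +6
1 component, writhe +6, over 14 crossings
det 7, colorings 3 of 3^14 — not tricolorable
observation: V spans 5 powers of t: at least 5 crossings in any diagram


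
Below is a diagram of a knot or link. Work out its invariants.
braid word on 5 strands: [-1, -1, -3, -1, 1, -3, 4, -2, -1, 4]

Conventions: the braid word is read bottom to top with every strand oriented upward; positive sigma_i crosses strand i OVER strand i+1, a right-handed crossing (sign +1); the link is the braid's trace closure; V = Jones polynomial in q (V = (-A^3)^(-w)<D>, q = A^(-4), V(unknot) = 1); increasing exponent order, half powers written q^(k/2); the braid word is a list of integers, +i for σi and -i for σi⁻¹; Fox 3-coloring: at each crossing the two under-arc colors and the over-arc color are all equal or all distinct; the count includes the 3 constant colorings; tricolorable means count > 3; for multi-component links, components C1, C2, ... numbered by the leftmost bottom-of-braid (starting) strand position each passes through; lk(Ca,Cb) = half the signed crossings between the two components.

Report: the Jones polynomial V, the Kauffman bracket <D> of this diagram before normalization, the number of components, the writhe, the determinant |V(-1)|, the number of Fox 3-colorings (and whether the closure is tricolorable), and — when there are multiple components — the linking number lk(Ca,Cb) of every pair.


V(q) = -q^-6 + q^-5 - 2q^-4 + 3q^-3 - q^-2 + 3q^-1 + q
bracket: A^-16 + 3A^-8 - A^-4 + 3 - 2A^4 + A^8 - A^12, w = -4
3 components, writhe -4, over 10 crossings
lk(C1,C2) = -1
linking number lk(C1,C3) = 0
lk(C2,C3): +1
det 12, colorings 9 of 3^10 — tricolorable
observation: w = -4 (over 10 crossings) is diagram-only; (-A^3)^(4) removes it from V


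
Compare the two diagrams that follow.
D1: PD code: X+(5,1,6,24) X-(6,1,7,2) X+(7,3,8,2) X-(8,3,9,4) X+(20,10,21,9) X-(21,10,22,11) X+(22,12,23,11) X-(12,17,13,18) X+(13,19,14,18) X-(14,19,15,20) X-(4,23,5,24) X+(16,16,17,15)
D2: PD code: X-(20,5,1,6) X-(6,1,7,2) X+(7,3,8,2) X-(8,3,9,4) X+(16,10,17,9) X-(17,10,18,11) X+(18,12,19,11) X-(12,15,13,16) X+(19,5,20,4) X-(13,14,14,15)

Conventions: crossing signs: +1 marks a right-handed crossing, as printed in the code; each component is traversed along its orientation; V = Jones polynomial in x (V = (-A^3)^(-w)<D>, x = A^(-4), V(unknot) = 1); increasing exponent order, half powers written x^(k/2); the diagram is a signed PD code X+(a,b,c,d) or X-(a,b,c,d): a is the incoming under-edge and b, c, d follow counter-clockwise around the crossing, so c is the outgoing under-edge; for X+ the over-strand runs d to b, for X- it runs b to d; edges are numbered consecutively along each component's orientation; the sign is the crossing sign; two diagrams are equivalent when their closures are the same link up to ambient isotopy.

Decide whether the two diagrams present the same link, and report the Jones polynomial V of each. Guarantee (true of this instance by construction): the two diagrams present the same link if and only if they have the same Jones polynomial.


same link: yes
V(D1) = 1  [12 crossings, <D> = 1, w = 0]
V(D2) = 1  (w -2, c 10, <D> = A^-6)
note: from 12 to 10 crossings by R-moves: one link, two diagrams


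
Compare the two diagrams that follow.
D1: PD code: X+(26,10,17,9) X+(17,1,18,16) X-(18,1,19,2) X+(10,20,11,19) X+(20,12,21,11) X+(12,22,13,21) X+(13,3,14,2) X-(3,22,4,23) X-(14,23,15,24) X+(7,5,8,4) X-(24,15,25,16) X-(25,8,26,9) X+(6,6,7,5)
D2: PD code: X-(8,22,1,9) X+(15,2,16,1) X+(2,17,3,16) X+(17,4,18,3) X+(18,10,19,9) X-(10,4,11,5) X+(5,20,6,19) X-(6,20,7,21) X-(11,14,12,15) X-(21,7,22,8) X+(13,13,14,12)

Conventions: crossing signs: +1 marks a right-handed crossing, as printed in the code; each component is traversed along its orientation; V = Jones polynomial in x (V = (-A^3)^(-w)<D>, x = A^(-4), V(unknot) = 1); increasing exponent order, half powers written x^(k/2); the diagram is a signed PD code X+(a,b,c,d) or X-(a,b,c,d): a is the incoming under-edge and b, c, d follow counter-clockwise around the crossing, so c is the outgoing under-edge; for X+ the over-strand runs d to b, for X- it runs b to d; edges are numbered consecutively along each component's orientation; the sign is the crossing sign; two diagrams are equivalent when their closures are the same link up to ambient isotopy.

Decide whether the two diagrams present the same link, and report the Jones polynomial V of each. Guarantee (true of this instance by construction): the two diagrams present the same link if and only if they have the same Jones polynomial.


equivalent: yes
D1 (bracket -A^-5 + 2A^-1 - A^3 + 2A^7 - A^11 + A^15; 13 crossings at w = +3): V = -x^(-3/2) + x^(-1/2) - 2x^(1/2) + x^(3/2) - 2x^(5/2) + x^(7/2)
D2 (bracket -A^-11 + 2A^-7 - A^-3 + 2A - A^5 + A^9; 11 crossings at w = +1): V = -x^(-3/2) + x^(-1/2) - 2x^(1/2) + x^(3/2) - 2x^(5/2) + x^(7/2)
key observation: from 13 to 11 crossings by R-moves: one link, two diagrams


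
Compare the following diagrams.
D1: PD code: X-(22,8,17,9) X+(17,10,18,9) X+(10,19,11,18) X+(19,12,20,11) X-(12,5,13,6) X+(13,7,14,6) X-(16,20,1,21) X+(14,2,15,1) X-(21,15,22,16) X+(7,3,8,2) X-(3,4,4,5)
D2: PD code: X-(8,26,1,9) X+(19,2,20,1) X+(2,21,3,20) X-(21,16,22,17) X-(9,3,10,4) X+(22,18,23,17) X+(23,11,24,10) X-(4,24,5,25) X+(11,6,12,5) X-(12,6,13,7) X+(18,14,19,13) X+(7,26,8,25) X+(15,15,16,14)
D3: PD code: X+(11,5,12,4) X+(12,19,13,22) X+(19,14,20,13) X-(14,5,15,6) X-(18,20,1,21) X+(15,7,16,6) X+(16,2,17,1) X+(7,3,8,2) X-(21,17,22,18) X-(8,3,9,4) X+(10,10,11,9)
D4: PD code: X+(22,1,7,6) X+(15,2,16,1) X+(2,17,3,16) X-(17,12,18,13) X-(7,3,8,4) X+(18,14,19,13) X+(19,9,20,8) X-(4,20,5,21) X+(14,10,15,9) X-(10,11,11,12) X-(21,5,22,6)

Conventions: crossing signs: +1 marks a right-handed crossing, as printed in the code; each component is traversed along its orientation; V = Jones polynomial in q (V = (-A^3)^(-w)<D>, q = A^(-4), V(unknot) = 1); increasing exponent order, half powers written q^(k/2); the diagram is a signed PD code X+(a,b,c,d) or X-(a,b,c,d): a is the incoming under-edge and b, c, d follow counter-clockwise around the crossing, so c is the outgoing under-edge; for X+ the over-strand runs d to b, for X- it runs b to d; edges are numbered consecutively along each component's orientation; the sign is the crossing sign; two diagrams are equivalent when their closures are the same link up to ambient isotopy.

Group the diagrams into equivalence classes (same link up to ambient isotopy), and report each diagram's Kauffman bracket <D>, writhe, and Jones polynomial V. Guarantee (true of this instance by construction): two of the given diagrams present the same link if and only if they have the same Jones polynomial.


grouping into links: {D1, D2, D3, D4}
V(D1) = -q^(-3/2) + q^(-1/2) - 2q^(1/2) + q^(3/2) - 2q^(5/2) + q^(7/2)  (w +1, c 11, <D> = -A^-11 + 2A^-7 - A^-3 + 2A - A^5 + A^9)
V(D2) = -q^(-3/2) + q^(-1/2) - 2q^(1/2) + q^(3/2) - 2q^(5/2) + q^(7/2)  [13 crossings, <D> = -A^-5 + 2A^-1 - A^3 + 2A^7 - A^11 + A^15, w = +3]
D3 (bracket -A^-5 + 2A^-1 - A^3 + 2A^7 - A^11 + A^15; 11 crossings at w = +3): V = -q^(-3/2) + q^(-1/2) - 2q^(1/2) + q^(3/2) - 2q^(5/2) + q^(7/2)
V(D4) = -q^(-3/2) + q^(-1/2) - 2q^(1/2) + q^(3/2) - 2q^(5/2) + q^(7/2)  [11 crossings, <D> = -A^-11 + 2A^-7 - A^-3 + 2A - A^5 + A^9, w = +1]
why: all 4 diagrams share one V(q), hence one class


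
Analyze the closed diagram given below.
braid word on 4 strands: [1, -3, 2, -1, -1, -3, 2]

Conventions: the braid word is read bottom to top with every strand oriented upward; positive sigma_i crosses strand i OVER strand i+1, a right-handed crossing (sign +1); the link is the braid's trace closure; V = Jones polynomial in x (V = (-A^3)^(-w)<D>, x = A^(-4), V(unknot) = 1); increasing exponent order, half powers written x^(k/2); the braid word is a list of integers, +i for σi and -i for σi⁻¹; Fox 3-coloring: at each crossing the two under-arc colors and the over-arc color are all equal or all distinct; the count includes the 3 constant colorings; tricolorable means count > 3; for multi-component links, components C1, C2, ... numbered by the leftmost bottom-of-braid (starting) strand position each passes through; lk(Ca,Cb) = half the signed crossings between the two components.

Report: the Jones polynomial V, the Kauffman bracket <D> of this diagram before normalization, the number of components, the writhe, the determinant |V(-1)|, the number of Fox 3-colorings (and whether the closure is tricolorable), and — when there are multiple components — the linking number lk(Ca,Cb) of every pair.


V(x) = 1
bracket: -A^-3, w = -1
1 component, writhe -1, over 7 crossings
det 1, colorings 3 of 3^7 — not tricolorable
observation: w = -1 shifts under R1 moves; the (-A^3)^(1) factor cancels that in V


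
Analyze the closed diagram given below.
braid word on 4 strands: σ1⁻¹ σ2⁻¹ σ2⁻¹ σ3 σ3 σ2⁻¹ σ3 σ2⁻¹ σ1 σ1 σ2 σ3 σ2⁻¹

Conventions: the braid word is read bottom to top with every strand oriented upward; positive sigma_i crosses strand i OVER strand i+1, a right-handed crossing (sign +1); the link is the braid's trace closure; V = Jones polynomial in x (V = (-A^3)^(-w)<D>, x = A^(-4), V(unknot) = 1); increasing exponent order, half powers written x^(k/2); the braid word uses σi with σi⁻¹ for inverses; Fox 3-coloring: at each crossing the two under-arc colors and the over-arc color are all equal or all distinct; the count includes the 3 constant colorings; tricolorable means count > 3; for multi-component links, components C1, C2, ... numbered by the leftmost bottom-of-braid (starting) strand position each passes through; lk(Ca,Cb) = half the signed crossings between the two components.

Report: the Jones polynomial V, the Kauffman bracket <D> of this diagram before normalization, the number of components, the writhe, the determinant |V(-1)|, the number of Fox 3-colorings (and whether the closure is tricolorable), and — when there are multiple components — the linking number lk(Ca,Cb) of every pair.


V(x) = x^-4 - 3x^-3 + 6x^-2 - 8x^-1 + 11 - 10x + 10x^2 - 7x^3 + 5x^4 - 2x^5 + x^6
bracket: -A^-21 + 2A^-17 - 5A^-13 + 7A^-9 - 10A^-5 + 10A^-1 - 11A^3 + 8A^7 - 6A^11 + 3A^15 - A^19, w = +1
3 components, writhe +1, over 13 crossings
lk(C1,C2) = -2
linking number lk(C1,C3) = +2
lk(C2,C3): +1
det 64, colorings 3 of 3^13 — not tricolorable
observation: span 10 respects span(V) <= c + mu - 1 = 15 for this 3-component diagram


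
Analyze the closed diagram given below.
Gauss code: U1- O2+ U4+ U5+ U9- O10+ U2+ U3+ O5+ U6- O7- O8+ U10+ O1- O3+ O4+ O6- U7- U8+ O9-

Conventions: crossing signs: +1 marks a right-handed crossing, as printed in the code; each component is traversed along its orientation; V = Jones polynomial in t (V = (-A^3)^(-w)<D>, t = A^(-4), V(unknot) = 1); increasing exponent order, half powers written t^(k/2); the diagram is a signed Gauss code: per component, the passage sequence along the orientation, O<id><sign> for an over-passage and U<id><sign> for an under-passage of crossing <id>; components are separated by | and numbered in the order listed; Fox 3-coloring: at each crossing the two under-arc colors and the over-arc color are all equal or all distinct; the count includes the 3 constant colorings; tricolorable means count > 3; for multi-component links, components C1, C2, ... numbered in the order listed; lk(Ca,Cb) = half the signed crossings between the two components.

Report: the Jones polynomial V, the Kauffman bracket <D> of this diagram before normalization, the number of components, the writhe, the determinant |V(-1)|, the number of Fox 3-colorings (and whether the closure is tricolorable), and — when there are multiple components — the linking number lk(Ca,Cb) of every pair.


V = t + t^3 - t^4
<D> = -A^-10 + A^-6 + A^2 (w = +2)
1 component over 10 crossings, w = +2
9 Fox colorings among 3^10, |V(-1)| = 3: tricolorable
why: w = +2 shifts under R1 moves; the (-A^3)^(-2) factor cancels that in V


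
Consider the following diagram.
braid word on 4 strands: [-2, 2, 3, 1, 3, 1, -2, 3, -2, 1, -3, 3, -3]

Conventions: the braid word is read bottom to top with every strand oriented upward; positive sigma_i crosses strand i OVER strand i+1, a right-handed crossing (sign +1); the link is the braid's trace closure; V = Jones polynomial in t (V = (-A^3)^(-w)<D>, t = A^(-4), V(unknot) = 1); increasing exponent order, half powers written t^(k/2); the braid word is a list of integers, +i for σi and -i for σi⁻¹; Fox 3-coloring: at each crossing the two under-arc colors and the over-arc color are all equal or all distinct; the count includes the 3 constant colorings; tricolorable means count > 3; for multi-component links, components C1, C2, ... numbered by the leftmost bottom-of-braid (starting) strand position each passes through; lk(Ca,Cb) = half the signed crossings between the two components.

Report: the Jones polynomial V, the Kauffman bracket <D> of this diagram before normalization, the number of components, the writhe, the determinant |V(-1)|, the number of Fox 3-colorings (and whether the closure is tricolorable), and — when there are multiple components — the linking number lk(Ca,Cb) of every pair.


V = t^-1 - 1 + 2t - 3t^2 + 3t^3 - 2t^4 + 2t^5 - t^6
<D> = A^-15 - 2A^-11 + 2A^-7 - 3A^-3 + 3A - 2A^5 + A^9 - A^13 (w = +3)
1 component over 13 crossings, w = +3
9 Fox colorings among 3^13, |V(-1)| = 15: tricolorable
why: w = +3 shifts under R1 moves; the (-A^3)^(-3) factor cancels that in V


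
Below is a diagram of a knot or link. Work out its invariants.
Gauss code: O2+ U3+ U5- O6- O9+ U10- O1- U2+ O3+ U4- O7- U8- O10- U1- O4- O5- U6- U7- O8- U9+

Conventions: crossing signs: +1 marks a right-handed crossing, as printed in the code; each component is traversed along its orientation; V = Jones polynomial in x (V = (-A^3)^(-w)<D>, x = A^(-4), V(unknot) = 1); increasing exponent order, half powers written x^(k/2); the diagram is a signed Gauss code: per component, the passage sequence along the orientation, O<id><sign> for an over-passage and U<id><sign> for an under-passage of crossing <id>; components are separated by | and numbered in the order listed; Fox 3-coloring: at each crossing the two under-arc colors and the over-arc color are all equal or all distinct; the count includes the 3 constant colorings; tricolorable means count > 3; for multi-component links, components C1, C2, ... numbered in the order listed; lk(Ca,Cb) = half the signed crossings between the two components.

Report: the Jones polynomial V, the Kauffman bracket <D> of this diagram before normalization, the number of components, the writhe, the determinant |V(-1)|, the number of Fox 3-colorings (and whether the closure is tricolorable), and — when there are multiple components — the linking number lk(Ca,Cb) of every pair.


V(x) = -x^-8 + 2x^-7 - 3x^-6 + 4x^-5 - 5x^-4 + 5x^-3 - 3x^-2 + 3x^-1 - 1
bracket: -A^-12 + 3A^-8 - 3A^-4 + 5 - 5A^4 + 4A^8 - 3A^12 + 2A^16 - A^20, w = -4
1 component, writhe -4, over 10 crossings
det 27, colorings 9 of 3^10 — tricolorable
observation: the span of V is 8, forcing >= 8 crossings in any diagram


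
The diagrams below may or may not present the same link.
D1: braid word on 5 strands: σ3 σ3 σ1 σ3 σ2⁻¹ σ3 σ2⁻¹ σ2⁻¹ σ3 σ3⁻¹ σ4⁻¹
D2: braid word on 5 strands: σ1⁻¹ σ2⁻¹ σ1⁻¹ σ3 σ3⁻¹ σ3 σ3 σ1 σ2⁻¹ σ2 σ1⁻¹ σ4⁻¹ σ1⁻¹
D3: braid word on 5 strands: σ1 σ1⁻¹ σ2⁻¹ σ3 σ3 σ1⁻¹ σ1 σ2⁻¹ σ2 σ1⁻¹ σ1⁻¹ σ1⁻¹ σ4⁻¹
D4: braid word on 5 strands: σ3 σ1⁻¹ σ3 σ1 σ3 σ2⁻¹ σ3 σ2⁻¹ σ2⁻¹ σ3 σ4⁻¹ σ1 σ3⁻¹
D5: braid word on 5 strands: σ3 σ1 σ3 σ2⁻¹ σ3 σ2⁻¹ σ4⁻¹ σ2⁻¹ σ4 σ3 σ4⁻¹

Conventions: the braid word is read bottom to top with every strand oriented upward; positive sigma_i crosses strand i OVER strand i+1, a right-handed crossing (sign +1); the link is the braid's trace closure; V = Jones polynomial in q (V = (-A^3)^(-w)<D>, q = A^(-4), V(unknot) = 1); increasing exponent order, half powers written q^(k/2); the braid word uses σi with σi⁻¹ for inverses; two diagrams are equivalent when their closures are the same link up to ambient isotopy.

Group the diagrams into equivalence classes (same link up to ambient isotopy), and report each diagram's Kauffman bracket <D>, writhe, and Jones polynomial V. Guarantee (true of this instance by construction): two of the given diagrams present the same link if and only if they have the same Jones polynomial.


grouping into links: {D1, D4, D5} | {D2, D3}
V(D1) = q^(-5/2) - 2q^(-3/2) + 2q^(-1/2) - 4q^(1/2) + 3q^(3/2) - 3q^(5/2) + 2q^(7/2) - q^(9/2)  (w +1, c 11, <D> = A^-15 - 2A^-11 + 3A^-7 - 3A^-3 + 4A - 2A^5 + 2A^9 - A^13)
V(D2) = q^(-7/2) - q^(-5/2) + q^(-3/2) - 2q^(-1/2) - q^(3/2)  (w -3, c 13, <D> = A^-15 + 2A^-7 - A^-3 + A - A^5)
V(D3) = q^(-7/2) - q^(-5/2) + q^(-3/2) - 2q^(-1/2) - q^(3/2)  (w -3, c 13, <D> = A^-15 + 2A^-7 - A^-3 + A - A^5)
V(D4) = q^(-5/2) - 2q^(-3/2) + 2q^(-1/2) - 4q^(1/2) + 3q^(3/2) - 3q^(5/2) + 2q^(7/2) - q^(9/2)  (w +1, c 13, <D> = A^-15 - 2A^-11 + 3A^-7 - 3A^-3 + 4A - 2A^5 + 2A^9 - A^13)
D5 (bracket A^-15 - 2A^-11 + 3A^-7 - 3A^-3 + 4A - 2A^5 + 2A^9 - A^13; 11 crossings at w = +1): V = q^(-5/2) - 2q^(-3/2) + 2q^(-1/2) - 4q^(1/2) + 3q^(3/2) - 3q^(5/2) + 2q^(7/2) - q^(9/2)
why: 2 classes among 5 diagrams; unequal V(q) rules out equality


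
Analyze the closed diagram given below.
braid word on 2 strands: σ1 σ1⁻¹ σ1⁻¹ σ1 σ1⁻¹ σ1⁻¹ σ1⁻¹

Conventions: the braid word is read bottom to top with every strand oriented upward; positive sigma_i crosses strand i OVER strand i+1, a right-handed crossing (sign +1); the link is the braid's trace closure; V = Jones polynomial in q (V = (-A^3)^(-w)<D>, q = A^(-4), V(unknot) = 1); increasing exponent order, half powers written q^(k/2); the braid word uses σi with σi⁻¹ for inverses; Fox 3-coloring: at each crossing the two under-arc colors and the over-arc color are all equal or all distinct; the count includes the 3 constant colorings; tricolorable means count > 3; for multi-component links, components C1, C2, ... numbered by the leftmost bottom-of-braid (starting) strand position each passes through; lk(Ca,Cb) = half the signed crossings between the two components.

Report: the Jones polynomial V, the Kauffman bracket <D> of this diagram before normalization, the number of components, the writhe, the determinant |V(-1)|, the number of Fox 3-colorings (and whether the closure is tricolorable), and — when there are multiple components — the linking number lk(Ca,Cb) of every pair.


Jones polynomial: V(q) = -q^-4 + q^-3 + q^-1
<D> = -A^-5 - A^3 + A^7; writhe -3
components 1, writhe -3 (7 crossings)
3-colorings: 9 of 3^7, det 3 — tricolorable
note: free reduction leaves σ1⁻¹ σ1⁻¹ σ1⁻¹ of the original 7 letters


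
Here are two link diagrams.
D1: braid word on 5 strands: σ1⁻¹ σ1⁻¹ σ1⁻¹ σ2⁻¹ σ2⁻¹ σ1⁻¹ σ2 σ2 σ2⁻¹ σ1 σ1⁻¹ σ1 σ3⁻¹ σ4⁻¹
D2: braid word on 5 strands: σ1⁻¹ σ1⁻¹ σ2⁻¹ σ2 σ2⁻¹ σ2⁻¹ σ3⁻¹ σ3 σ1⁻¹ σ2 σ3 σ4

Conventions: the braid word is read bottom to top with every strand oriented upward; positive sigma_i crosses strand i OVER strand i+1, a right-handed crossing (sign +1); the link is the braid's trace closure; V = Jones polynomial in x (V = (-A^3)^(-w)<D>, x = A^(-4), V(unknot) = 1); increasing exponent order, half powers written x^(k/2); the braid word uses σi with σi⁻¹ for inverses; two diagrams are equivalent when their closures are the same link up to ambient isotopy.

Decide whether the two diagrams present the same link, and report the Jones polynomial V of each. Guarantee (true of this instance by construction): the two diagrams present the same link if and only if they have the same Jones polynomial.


same link: yes
V(D1) = -x^-6 + x^-5 - x^-4 + 2x^-3 - x^-2 + x^-1  [14 crossings, <D> = A^-14 - A^-10 + 2A^-6 - A^-2 + A^2 - A^6, w = -6]
V(D2) = -x^-6 + x^-5 - x^-4 + 2x^-3 - x^-2 + x^-1  [12 crossings, <D> = A^-2 - A^2 + 2A^6 - A^10 + A^14 - A^18, w = -2]
insight: from 14 to 12 crossings by R-moves: one link, two diagrams


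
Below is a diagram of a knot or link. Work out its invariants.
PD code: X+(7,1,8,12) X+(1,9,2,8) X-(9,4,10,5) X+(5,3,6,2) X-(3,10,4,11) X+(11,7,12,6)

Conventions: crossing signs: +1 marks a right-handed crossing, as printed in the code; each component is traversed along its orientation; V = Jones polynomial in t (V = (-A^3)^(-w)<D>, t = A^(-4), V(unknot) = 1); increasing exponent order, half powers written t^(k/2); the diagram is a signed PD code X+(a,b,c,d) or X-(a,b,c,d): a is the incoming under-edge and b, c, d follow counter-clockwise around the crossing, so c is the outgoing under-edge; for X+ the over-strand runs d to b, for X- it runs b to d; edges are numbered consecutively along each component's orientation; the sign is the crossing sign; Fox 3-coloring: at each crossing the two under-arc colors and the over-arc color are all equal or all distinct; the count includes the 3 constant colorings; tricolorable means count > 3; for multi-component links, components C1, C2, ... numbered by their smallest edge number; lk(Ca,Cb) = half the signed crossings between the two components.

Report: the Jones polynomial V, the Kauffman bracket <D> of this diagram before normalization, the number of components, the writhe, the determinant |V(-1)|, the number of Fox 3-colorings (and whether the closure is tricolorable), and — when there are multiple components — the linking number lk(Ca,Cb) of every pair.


Jones polynomial: V(t) = t^-1 - 1 + 2t - 2t^2 + 2t^3 - 2t^4 + t^5
<D> = A^-14 - 2A^-10 + 2A^-6 - 2A^-2 + 2A^2 - A^6 + A^10; writhe +2
components 1, writhe +2 (6 crossings)
3-colorings: 3 of 3^6, det 11 — not tricolorable
note: w = +2 shifts under R1 moves; the (-A^3)^(-2) factor cancels that in V


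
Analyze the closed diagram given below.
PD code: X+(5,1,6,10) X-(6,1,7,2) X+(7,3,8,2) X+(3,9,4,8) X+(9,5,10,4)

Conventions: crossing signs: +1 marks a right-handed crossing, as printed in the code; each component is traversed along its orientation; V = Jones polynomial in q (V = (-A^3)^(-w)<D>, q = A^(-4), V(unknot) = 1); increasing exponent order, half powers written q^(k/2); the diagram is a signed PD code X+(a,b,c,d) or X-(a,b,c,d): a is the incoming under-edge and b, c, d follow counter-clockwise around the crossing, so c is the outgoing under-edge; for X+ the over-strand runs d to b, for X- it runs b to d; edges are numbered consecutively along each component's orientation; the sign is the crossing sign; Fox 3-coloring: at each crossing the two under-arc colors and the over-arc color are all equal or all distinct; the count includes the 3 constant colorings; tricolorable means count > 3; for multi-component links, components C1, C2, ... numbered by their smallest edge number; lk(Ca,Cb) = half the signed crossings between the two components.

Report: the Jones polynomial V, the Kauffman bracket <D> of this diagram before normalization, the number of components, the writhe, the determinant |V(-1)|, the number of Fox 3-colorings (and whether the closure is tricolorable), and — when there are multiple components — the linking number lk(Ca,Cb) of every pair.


V = q + q^3 - q^4
<D> = A^-7 - A^-3 - A^5 (w = +3)
1 component over 5 crossings, w = +3
9 Fox colorings among 3^5, |V(-1)| = 3: tricolorable
why: w = +3 shifts under R1 moves; the (-A^3)^(-3) factor cancels that in V


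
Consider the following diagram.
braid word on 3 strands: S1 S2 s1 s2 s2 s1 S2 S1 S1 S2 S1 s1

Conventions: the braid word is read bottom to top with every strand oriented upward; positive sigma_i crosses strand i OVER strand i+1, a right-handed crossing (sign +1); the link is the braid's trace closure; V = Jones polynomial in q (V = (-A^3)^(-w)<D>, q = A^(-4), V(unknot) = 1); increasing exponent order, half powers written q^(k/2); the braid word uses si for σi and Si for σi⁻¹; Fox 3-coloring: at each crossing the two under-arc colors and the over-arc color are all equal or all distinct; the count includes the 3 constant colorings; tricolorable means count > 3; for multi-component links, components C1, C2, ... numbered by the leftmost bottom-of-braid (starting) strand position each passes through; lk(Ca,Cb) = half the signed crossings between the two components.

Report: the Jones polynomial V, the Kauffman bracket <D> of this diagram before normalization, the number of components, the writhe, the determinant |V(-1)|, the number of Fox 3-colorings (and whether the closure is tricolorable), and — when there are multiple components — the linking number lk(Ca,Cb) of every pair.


Jones polynomial: V(q) = -q^-4 + q^-3 + q^-1
<D> = A^-2 + A^6 - A^10; writhe -2
components 1, writhe -2 (12 crossings)
3-colorings: 9 of 3^12, det 3 — tricolorable
note: w = -2 shifts under R1 moves; the (-A^3)^(2) factor cancels that in V


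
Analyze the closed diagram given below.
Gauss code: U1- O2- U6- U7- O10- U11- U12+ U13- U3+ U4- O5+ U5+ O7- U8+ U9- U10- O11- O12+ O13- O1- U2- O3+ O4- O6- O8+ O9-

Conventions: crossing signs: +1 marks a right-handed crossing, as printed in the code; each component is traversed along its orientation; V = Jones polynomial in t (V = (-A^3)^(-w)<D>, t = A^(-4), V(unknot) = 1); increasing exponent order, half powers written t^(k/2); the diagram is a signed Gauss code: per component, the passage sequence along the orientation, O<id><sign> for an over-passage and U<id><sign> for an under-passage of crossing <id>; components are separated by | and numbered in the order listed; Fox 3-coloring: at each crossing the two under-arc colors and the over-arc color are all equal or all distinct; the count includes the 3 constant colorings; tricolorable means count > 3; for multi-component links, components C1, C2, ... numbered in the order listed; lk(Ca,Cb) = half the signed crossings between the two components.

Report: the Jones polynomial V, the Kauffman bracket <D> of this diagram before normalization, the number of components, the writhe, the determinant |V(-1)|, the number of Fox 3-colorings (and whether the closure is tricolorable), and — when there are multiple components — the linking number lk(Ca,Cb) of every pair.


Jones polynomial: V(t) = t^-8 - 2t^-7 + t^-6 - 2t^-5 + 2t^-4 + t^-2
<D> = -A^-7 - 2A + 2A^5 - A^9 + 2A^13 - A^17; writhe -5
components 1, writhe -5 (13 crossings)
3-colorings: 27 of 3^13, det 9 — tricolorable
note: V spans 6 powers of t: at least 6 crossings in any diagram


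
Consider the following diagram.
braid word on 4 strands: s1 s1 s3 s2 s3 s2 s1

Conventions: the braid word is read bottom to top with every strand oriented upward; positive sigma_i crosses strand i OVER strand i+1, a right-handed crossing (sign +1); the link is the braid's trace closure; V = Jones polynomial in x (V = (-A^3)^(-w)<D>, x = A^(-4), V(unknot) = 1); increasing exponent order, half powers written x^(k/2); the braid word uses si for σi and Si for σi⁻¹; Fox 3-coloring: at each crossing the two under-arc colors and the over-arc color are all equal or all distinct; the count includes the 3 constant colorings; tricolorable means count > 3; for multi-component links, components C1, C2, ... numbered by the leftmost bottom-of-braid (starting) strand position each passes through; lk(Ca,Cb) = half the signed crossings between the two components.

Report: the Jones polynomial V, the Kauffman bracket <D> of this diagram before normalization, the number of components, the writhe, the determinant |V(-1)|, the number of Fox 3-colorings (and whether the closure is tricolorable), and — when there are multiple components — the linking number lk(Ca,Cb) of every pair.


V(x) = x^2 + 2x^4 - 2x^5 + x^6 - 2x^7 + x^8
bracket: -A^-11 + 2A^-7 - A^-3 + 2A - 2A^5 - A^13, w = +7
1 component, writhe +7, over 7 crossings
det 9, colorings 27 of 3^7 — tricolorable
observation: w = +7 shifts under R1 moves; the (-A^3)^(-7) factor cancels that in V


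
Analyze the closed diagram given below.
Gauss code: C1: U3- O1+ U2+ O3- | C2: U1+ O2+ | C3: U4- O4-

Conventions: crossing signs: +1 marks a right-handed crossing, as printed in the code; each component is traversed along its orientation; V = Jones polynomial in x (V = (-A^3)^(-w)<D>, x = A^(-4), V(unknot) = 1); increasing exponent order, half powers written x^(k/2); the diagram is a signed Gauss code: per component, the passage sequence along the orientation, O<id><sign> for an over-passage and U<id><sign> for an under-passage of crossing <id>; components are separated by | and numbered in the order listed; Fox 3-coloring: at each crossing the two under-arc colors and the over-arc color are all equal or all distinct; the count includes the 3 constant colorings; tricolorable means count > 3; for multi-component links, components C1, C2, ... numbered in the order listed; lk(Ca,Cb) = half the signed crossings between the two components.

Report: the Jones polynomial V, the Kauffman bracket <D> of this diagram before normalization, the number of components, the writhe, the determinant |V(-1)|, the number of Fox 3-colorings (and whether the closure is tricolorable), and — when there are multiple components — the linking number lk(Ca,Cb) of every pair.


V(x) = 1 + x + x^2 + x^3
bracket: A^-12 + A^-8 + A^-4 + 1, w = 0
3 components, writhe 0, over 4 crossings
lk(C1,C2) = +1
linking number lk(C1,C3) = 0
lk(C2,C3): 0
det 0, colorings 9 of 3^4 — tricolorable
observation: span 3 respects span(V) <= c + mu - 1 = 6 for this 3-component diagram


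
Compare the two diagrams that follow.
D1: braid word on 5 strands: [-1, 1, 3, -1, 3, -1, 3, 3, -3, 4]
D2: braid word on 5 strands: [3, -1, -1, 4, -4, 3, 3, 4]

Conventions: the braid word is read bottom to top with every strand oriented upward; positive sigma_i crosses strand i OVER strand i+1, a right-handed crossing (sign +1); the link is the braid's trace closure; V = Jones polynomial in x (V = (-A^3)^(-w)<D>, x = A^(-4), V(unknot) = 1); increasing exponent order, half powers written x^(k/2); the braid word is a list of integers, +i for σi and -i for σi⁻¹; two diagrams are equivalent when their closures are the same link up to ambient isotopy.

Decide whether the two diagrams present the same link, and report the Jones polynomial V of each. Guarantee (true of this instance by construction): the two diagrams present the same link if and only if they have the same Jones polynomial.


same link: yes
V(D1) = x^-2 + x^-1 + 2 + x - x^4  [10 crossings, <D> = -A^-10 + A^2 + 2A^6 + A^10 + A^14, w = +2]
V(D2) = x^-2 + x^-1 + 2 + x - x^4  [8 crossings, <D> = -A^-10 + A^2 + 2A^6 + A^10 + A^14, w = +2]
insight: one V(x) for all 2 diagrams — one class (guaranteed)


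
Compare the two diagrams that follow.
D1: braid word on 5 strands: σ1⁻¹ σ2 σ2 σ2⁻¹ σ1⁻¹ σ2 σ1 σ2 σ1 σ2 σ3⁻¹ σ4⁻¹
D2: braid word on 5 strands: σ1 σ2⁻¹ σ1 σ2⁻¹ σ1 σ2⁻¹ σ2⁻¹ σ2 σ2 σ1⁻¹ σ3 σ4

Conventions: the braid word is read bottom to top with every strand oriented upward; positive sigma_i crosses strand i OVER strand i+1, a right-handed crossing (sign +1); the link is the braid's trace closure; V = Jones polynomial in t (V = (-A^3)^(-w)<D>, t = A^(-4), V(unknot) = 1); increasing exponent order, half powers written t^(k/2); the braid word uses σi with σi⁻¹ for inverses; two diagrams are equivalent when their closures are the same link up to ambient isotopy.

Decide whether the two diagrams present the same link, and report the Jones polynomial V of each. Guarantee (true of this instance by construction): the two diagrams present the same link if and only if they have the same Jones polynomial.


same link: no
V(D1) = t - t^2 + 2t^3 - t^4 + t^5 - t^6  [12 crossings, <D> = -A^-18 + A^-14 - A^-10 + 2A^-6 - A^-2 + A^2, w = +2]
V(D2) = t^-2 - t^-1 + 1 - t + t^2  (w +2, c 12, <D> = A^-2 - A^2 + A^6 - A^10 + A^14)
note: 2 values of V(t) split the 2 diagrams


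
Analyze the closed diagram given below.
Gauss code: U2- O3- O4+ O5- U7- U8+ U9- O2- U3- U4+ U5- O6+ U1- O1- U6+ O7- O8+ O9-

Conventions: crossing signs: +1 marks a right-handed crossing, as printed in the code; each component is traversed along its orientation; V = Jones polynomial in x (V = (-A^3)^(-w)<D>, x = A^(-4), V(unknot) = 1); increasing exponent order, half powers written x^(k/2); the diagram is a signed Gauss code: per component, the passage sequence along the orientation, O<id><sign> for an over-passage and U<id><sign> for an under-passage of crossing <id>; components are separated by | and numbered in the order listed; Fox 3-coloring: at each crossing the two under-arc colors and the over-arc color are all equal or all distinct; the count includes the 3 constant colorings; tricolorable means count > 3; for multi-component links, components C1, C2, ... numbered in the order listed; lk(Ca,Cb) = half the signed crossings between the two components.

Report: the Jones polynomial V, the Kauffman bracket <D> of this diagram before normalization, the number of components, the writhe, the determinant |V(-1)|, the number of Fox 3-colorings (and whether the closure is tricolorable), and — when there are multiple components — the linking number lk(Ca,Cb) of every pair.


V(x) = -x^-4 + x^-3 + x^-1
bracket: -A^-5 - A^3 + A^7, w = -3
1 component, writhe -3, over 9 crossings
det 3, colorings 9 of 3^9 — tricolorable
observation: w = -3 (over 9 crossings) is diagram-only; (-A^3)^(3) removes it from V


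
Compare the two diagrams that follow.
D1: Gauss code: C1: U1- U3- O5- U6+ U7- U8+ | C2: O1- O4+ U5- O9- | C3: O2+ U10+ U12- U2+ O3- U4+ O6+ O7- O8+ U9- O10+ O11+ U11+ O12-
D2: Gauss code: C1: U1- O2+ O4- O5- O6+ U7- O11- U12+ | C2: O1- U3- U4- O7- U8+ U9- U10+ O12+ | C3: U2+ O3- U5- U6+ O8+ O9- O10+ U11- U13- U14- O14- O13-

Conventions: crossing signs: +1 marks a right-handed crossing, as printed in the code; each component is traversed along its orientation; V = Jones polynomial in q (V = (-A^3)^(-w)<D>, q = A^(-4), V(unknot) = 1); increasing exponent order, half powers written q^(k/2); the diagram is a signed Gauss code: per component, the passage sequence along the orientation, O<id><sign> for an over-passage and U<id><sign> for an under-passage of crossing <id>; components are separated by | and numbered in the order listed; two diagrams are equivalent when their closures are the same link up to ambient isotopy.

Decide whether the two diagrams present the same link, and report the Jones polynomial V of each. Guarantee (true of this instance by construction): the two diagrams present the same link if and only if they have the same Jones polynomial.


same link: yes
V(D1) = q^-3 + q^-2 + q^-1 + 1  [12 crossings, <D> = 1 + A^4 + A^8 + A^12, w = 0]
D2 (bracket A^-12 + A^-8 + A^-4 + 1; 14 crossings at w = -4): V = q^-3 + q^-2 + q^-1 + 1
note: one V(q) for all 2 diagrams — one class (guaranteed)


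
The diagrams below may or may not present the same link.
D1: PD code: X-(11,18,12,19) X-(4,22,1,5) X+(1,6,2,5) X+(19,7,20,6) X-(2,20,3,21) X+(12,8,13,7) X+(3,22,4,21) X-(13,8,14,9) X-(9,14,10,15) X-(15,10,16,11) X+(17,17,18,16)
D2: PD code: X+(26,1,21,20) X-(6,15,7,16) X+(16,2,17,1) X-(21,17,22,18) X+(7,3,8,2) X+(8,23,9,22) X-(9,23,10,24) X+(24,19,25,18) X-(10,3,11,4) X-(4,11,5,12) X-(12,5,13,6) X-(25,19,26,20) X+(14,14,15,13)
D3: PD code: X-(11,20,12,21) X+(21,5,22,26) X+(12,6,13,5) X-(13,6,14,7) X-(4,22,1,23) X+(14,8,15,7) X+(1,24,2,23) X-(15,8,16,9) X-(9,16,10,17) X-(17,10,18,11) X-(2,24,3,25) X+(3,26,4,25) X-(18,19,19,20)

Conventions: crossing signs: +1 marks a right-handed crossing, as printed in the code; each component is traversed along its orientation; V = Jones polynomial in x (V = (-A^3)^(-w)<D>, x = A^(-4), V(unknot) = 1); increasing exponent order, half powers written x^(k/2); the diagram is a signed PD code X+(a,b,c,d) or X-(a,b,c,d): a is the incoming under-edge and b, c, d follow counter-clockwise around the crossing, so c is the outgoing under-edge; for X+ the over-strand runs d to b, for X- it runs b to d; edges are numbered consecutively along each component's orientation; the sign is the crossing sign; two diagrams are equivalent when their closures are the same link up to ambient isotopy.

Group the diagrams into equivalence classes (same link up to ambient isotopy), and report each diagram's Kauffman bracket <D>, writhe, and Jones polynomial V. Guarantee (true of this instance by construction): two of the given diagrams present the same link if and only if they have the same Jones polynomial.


equivalence classes: {D1, D2, D3}
D1 (bracket A^-1 + A^3 + A^7 - A^15; 11 crossings at w = -1): V = x^(-9/2) - x^(-5/2) - x^(-3/2) - x^(-1/2)
V(D2) = x^(-9/2) - x^(-5/2) - x^(-3/2) - x^(-1/2)  [13 crossings, <D> = A^-1 + A^3 + A^7 - A^15, w = -1]
V(D3) = x^(-9/2) - x^(-5/2) - x^(-3/2) - x^(-1/2)  (w -3, c 13, <D> = A^-7 + A^-3 + A - A^9)
observation: all 3 diagrams share one V(x), hence one class
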